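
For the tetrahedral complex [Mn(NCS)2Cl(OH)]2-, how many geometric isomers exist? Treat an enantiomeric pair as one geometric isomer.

In a tetrahedral complex all four positions are equivalent and every pair of ligands is adjacent — there is no cis/trans distinction.
Only one geometric arrangement is possible.

1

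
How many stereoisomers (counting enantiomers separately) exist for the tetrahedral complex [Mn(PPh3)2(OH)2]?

In a tetrahedral complex all four positions are equivalent and every pair of ligands is adjacent — there is no cis/trans distinction.
Only one geometric arrangement is possible.

1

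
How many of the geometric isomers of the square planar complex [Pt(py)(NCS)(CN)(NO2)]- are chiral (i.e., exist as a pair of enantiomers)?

0

A square has two trans pairs of vertices; adjacent vertices are cis.
Working through the distinct placements yields 3 geometric isomers: (CN/NO2 trans, NCS/py trans); (CN/py trans, NCS/NO2 trans); (CN/NCS trans, NO2/py trans).
Each arrangement has an internal mirror plane or centre of symmetry, so none is chiral.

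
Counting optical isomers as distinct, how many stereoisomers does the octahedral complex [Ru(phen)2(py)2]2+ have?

3

Each phen is bidentate and must span two cis positions.
The distinct arrangements are (2 in all): py trans; py cis (chiral).
One of these lacks any improper symmetry element and so occurs as an enantiomeric pair, giving 2 + 1 = 3 stereoisomers in total.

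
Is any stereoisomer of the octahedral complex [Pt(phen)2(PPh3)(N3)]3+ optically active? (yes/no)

yes

The six octahedral sites form three mutually perpendicular trans pairs.
Each phen is bidentate and must span two cis positions.
The distinct arrangements are (2 in all): PPh3 and N3 mutually trans; PPh3 and N3 mutually cis (chiral).
One of these lacks any improper symmetry element and so occurs as an enantiomeric pair, giving 2 + 1 = 3 stereoisomers in total.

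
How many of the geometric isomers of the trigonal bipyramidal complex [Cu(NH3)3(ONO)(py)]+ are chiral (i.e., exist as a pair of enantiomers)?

0

A trigonal bipyramid has two axial and three equatorial sites, which are chemically inequivalent.
Working through the distinct placements yields 4 geometric isomers: ONO equatorial, py equatorial; ONO axial, py equatorial; ONO equatorial, py axial; ONO axial, py axial.
Each arrangement has an internal mirror plane or centre of symmetry, so none is chiral.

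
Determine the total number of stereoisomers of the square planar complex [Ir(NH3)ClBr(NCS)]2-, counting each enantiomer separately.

3

In a square planar complex each vertex has one trans partner and two cis neighbours.
Working through the distinct placements yields 3 geometric isomers: (Br/NCS trans, Cl/NH3 trans); (Br/NH3 trans, Cl/NCS trans); (Br/Cl trans, NCS/NH3 trans).
Each arrangement has an internal mirror plane or centre of symmetry, so none is chiral.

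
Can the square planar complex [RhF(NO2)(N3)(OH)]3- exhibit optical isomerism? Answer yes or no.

no

In a square planar complex each vertex has one trans partner and two cis neighbours.
Working through the distinct placements yields 3 geometric isomers: (F/NO2 trans, N3/OH trans); (F/OH trans, N3/NO2 trans); (F/N3 trans, NO2/OH trans).
Each arrangement has an internal mirror plane or centre of symmetry, so none is chiral.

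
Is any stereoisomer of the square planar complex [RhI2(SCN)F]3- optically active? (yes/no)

no

A square has two trans pairs of vertices; adjacent vertices are cis.
There are 2 geometric isomers: I cis; I trans.
Each arrangement has an internal mirror plane or centre of symmetry, so none is chiral.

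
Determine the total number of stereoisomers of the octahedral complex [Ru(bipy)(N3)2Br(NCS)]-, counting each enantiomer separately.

6

An octahedron has six vertices in three trans pairs; every non-trans pair is cis.
Each bipy is bidentate and must span two cis positions.
Working through the distinct placements yields 4 geometric isomers: N3 cis (3 arrangements, 2 chiral); N3 trans.
Of these, 2 lack any improper symmetry element and so occur as enantiomeric pairs, giving 4 + 2 = 6 stereoisomers in total.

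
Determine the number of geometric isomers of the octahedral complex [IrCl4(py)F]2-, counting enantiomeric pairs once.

2

The six octahedral sites form three mutually perpendicular trans pairs.
Working through the distinct placements yields 2 geometric isomers: py and F mutually trans; py and F mutually cis.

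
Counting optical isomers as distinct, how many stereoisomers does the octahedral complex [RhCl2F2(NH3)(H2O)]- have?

The six octahedral sites form three mutually perpendicular trans pairs.
Working through the distinct placements yields 6 geometric isomers: Cl trans, F trans; Cl trans, F cis; Cl cis, F cis (3 arrangements, 2 chiral); Cl cis, F trans.
Of these, 2 lack any improper symmetry element and so occur as enantiomeric pairs, giving 6 + 2 = 8 stereoisomers in total.

8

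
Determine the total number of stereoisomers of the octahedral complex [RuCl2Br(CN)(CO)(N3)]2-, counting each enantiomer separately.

15

Systematic enumeration (placing each ligand type in turn and discarding arrangements equivalent by rotation or reflection) gives 9 geometric isomers.
Of these, 6 lack any improper symmetry element and so occur as enantiomeric pairs, giving 9 + 6 = 15 stereoisomers in total.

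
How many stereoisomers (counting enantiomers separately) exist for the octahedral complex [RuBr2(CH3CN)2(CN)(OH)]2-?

The six octahedral sites form three mutually perpendicular trans pairs.
The distinct arrangements are (6 in all): Br trans, CH3CN trans; Br trans, CH3CN cis; Br cis, CH3CN cis (3 arrangements, 2 chiral); Br cis, CH3CN trans.
Of these, 2 lack any improper symmetry element and so occur as enantiomeric pairs, giving 6 + 2 = 8 stereoisomers in total.

8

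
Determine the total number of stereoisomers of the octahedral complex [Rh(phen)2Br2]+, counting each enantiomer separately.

The six octahedral sites form three mutually perpendicular trans pairs.
Each phen is bidentate and must span two cis positions.
Working through the distinct placements yields 2 geometric isomers: Br trans; Br cis (chiral).
One of these lacks any improper symmetry element and so occurs as an enantiomeric pair, giving 2 + 1 = 3 stereoisomers in total.

3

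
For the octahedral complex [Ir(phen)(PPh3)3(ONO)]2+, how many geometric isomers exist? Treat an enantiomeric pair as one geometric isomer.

2

The six octahedral sites form three mutually perpendicular trans pairs.
Each phen is bidentate and must span two cis positions.
Working through the distinct placements yields 2 geometric isomers: PPh3 fac; PPh3 mer.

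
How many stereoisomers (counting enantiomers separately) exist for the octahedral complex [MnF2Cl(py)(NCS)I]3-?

In an octahedral complex each vertex has one trans partner and four cis neighbours.
Systematic enumeration (placing each ligand type in turn and discarding arrangements equivalent by rotation or reflection) gives 9 geometric isomers.
Of these, 6 lack any improper symmetry element and so occur as enantiomeric pairs, giving 9 + 6 = 15 stereoisomers in total.

15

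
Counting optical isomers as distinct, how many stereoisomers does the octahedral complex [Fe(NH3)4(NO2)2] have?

In an octahedral complex each vertex has one trans partner and four cis neighbours.
Systematic placement gives 2 geometric isomers: NO2 trans; NO2 cis.
Each arrangement has an internal mirror plane or centre of symmetry, so none is chiral.

2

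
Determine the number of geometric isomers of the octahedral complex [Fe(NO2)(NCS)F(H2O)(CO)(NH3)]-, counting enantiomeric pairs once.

Placing the ligands in turn and identifying arrangements related by rotation or reflection leaves 15 distinct geometric isomers.

15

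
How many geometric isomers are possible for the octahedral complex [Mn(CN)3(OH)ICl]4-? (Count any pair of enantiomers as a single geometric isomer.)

4

In an octahedral complex each vertex has one trans partner and four cis neighbours.
There are 4 geometric isomers: CN mer (3 arrangements); CN fac (chiral).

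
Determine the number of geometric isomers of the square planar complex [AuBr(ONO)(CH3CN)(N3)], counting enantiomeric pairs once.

3

A square has two trans pairs of vertices; adjacent vertices are cis.
There are 3 geometric isomers: (Br/N3 trans, CH3CN/ONO trans); (Br/ONO trans, CH3CN/N3 trans); (Br/CH3CN trans, N3/ONO trans).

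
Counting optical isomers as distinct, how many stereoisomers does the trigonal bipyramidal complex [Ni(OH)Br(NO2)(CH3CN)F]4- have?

20

A trigonal bipyramid has two axial and three equatorial sites, which are chemically inequivalent.
Exhaustive case analysis gives 10 geometric isomers.
Of these, 10 lack any improper symmetry element and so occur as enantiomeric pairs, giving 10 + 10 = 20 stereoisomers in total.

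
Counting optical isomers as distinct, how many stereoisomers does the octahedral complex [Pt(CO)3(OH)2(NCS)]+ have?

An octahedron has six vertices in three trans pairs; every non-trans pair is cis.
The distinct arrangements are (3 in all): CO mer, OH trans; CO mer, OH cis; CO fac, OH cis.
Each arrangement has an internal mirror plane or centre of symmetry, so none is chiral.

3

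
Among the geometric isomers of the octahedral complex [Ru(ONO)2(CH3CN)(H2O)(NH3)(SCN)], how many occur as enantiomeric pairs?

The six octahedral sites form three mutually perpendicular trans pairs.
Placing the ligands in turn and identifying arrangements related by rotation or reflection leaves 9 distinct geometric isomers.
Of these, 6 lack any improper symmetry element and so occur as enantiomeric pairs, giving 9 + 6 = 15 stereoisomers in total.

6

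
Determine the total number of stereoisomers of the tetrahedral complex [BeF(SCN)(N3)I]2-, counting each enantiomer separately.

2

Only one geometric arrangement is possible; it has no improper symmetry element, so it exists as a pair of enantiomers (2 stereoisomers).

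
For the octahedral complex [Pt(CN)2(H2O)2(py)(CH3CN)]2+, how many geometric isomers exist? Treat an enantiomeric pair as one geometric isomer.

6

An octahedron has six vertices in three trans pairs; every non-trans pair is cis.
There are 6 geometric isomers: CN cis, H2O cis (3 arrangements, 2 chiral); CN cis, H2O trans; CN trans, H2O cis; CN trans, H2O trans.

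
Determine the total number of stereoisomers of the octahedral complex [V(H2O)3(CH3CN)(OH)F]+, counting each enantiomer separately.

5

In an octahedral complex each vertex has one trans partner and four cis neighbours.
Working through the distinct placements yields 4 geometric isomers: H2O mer (3 arrangements); H2O fac (chiral).
One of these lacks any improper symmetry element and so occurs as an enantiomeric pair, giving 4 + 1 = 5 stereoisomers in total.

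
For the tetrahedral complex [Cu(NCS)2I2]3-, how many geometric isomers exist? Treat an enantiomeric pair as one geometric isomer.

In a tetrahedral complex all four positions are equivalent and every pair of ligands is adjacent — there is no cis/trans distinction.
Only one geometric arrangement is possible.

1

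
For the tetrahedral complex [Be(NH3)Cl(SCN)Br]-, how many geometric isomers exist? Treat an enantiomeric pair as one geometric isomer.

1

All four vertices of a tetrahedron are equivalent and mutually adjacent, so cis/trans isomerism cannot arise.
Only one geometric arrangement is possible; it has no improper symmetry element, so it exists as a pair of enantiomers (2 stereoisomers).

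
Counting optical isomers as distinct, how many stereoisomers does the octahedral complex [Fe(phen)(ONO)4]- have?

1

In an octahedral complex each vertex has one trans partner and four cis neighbours.
Each phen is bidentate and must span two cis positions.
Only one geometric arrangement is possible.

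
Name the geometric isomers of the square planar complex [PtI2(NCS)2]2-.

A square has two trans pairs of vertices; adjacent vertices are cis.
There are 2 geometric isomers: I cis; I trans.

cis and trans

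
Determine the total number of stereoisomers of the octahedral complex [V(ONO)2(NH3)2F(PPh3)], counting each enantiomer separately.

In an octahedral complex each vertex has one trans partner and four cis neighbours.
Systematic placement gives 6 geometric isomers: ONO cis, NH3 cis (3 arrangements, 2 chiral); ONO trans, NH3 cis; ONO cis, NH3 trans; ONO trans, NH3 trans.
Of these, 2 lack any improper symmetry element and so occur as enantiomeric pairs, giving 6 + 2 = 8 stereoisomers in total.

8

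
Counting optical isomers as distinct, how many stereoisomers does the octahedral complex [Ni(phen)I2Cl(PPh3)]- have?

6

The six octahedral sites form three mutually perpendicular trans pairs.
Each phen is bidentate and must span two cis positions.
Working through the distinct placements yields 4 geometric isomers: I cis (3 arrangements, 2 chiral); I trans.
Of these, 2 lack any improper symmetry element and so occur as enantiomeric pairs, giving 4 + 2 = 6 stereoisomers in total.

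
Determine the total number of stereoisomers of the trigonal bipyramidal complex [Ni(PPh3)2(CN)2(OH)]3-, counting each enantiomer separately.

6

Systematic enumeration (placing each ligand type in turn and discarding arrangements equivalent by rotation or reflection) gives 5 geometric isomers.
One of these lacks any improper symmetry element and so occurs as an enantiomeric pair, giving 5 + 1 = 6 stereoisomers in total.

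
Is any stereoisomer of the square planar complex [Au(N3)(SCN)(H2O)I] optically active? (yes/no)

In a square planar complex each vertex has one trans partner and two cis neighbours.
There are 3 geometric isomers: (H2O/N3 trans, I/SCN trans); (H2O/SCN trans, I/N3 trans); (H2O/I trans, N3/SCN trans).
Each arrangement has an internal mirror plane or centre of symmetry, so none is chiral.

no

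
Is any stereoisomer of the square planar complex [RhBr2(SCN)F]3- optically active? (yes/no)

no

A square has two trans pairs of vertices; adjacent vertices are cis.
The distinct arrangements are (2 in all): Br cis; Br trans.
Each arrangement has an internal mirror plane or centre of symmetry, so none is chiral.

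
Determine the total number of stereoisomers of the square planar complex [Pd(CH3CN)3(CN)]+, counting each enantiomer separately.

A square has two trans pairs of vertices; adjacent vertices are cis.
Only one geometric arrangement is possible.

1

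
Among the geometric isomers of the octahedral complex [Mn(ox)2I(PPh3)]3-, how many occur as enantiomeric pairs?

Each ox is bidentate and must span two cis positions.
There are 2 geometric isomers: I and PPh3 mutually trans; I and PPh3 mutually cis (chiral).
One of these lacks any improper symmetry element and so occurs as an enantiomeric pair, giving 2 + 1 = 3 stereoisomers in total.

1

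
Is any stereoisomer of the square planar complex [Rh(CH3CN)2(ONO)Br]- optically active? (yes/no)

In a square planar complex each vertex has one trans partner and two cis neighbours.
Working through the distinct placements yields 2 geometric isomers: CH3CN cis; CH3CN trans.
Each arrangement has an internal mirror plane or centre of symmetry, so none is chiral.

no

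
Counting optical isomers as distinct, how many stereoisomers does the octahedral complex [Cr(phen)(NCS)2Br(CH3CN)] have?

The six octahedral sites form three mutually perpendicular trans pairs.
Each phen is bidentate and must span two cis positions.
The distinct arrangements are (4 in all): NCS cis (3 arrangements, 2 chiral); NCS trans.
Of these, 2 lack any improper symmetry element and so occur as enantiomeric pairs, giving 4 + 2 = 6 stereoisomers in total.

6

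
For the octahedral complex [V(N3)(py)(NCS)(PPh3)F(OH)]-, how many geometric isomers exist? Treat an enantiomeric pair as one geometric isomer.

15

In an octahedral complex each vertex has one trans partner and four cis neighbours.
Placing the ligands in turn and identifying arrangements related by rotation or reflection leaves 15 distinct geometric isomers.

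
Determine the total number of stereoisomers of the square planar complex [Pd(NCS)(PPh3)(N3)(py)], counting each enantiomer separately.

In a square planar complex each vertex has one trans partner and two cis neighbours.
The distinct arrangements are (3 in all): (N3/PPh3 trans, NCS/py trans); (N3/py trans, NCS/PPh3 trans); (N3/NCS trans, PPh3/py trans).
Each arrangement has an internal mirror plane or centre of symmetry, so none is chiral.

3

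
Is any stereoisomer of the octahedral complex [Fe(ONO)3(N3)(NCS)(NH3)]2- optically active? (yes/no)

yes

The six octahedral sites form three mutually perpendicular trans pairs.
The distinct arrangements are (4 in all): ONO mer (3 arrangements); ONO fac (chiral).
One of these lacks any improper symmetry element and so occurs as an enantiomeric pair, giving 4 + 1 = 5 stereoisomers in total.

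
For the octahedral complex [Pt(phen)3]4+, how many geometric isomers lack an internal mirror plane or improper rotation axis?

An octahedron has six vertices in three trans pairs; every non-trans pair is cis.
Each phen is bidentate and must span two cis positions.
Only one geometric arrangement is possible; it has no improper symmetry element, so it exists as a pair of enantiomers (2 stereoisomers).

1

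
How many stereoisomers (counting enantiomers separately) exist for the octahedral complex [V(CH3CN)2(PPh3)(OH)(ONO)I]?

15

The six octahedral sites form three mutually perpendicular trans pairs.
Exhaustive case analysis gives 9 geometric isomers.
Of these, 6 lack any improper symmetry element and so occur as enantiomeric pairs, giving 9 + 6 = 15 stereoisomers in total.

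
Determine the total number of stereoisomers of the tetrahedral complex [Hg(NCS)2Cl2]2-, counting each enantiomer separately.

1

Only one geometric arrangement is possible.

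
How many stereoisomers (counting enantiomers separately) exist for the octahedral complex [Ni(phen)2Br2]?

3

Each phen is bidentate and must span two cis positions.
Systematic placement gives 2 geometric isomers: Br trans; Br cis (chiral).
One of these lacks any improper symmetry element and so occurs as an enantiomeric pair, giving 2 + 1 = 3 stereoisomers in total.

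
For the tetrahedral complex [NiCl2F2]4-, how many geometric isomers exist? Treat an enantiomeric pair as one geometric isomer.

1

In a tetrahedral complex all four positions are equivalent and every pair of ligands is adjacent — there is no cis/trans distinction.
Only one geometric arrangement is possible.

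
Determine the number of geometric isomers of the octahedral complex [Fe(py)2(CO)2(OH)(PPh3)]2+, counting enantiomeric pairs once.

Systematic placement gives 6 geometric isomers: py trans, CO trans; py cis, CO trans; py trans, CO cis; py cis, CO cis (3 arrangements, 2 chiral).

6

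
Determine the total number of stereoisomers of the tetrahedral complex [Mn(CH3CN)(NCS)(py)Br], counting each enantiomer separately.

All four vertices of a tetrahedron are equivalent and mutually adjacent, so cis/trans isomerism cannot arise.
Only one geometric arrangement is possible; it has no improper symmetry element, so it exists as a pair of enantiomers (2 stereoisomers).

2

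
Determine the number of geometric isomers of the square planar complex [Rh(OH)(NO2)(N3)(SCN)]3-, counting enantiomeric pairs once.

A square has two trans pairs of vertices; adjacent vertices are cis.
Working through the distinct placements yields 3 geometric isomers: (N3/OH trans, NO2/SCN trans); (N3/SCN trans, NO2/OH trans); (N3/NO2 trans, OH/SCN trans).

3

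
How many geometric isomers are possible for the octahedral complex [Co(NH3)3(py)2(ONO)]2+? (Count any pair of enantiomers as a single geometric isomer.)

3

The six octahedral sites form three mutually perpendicular trans pairs.
Systematic placement gives 3 geometric isomers: NH3 mer, py trans; NH3 mer, py cis; NH3 fac, py cis.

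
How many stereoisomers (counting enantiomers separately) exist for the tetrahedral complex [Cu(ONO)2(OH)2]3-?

1

All four vertices of a tetrahedron are equivalent and mutually adjacent, so cis/trans isomerism cannot arise.
Only one geometric arrangement is possible.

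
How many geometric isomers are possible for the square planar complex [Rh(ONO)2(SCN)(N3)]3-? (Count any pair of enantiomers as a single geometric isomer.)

A square has two trans pairs of vertices; adjacent vertices are cis.
There are 2 geometric isomers: ONO cis; ONO trans.

2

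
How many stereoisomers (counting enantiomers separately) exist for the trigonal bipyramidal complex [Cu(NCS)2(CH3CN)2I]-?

A trigonal bipyramid has two axial and three equatorial sites, which are chemically inequivalent.
Systematic enumeration (placing each ligand type in turn and discarding arrangements equivalent by rotation or reflection) gives 5 geometric isomers.
One of these lacks any improper symmetry element and so occurs as an enantiomeric pair, giving 5 + 1 = 6 stereoisomers in total.

6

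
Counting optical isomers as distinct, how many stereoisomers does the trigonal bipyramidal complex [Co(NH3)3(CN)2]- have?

A trigonal bipyramid has two axial and three equatorial sites, which are chemically inequivalent.
There are 3 geometric isomers: CN both axial; CN one axial, one equatorial; CN both equatorial.
Each arrangement has an internal mirror plane or centre of symmetry, so none is chiral.

3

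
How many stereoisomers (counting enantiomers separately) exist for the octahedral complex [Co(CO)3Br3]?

The six octahedral sites form three mutually perpendicular trans pairs.
Working through the distinct placements yields 2 geometric isomers: CO mer; CO fac.
Each arrangement has an internal mirror plane or centre of symmetry, so none is chiral.

2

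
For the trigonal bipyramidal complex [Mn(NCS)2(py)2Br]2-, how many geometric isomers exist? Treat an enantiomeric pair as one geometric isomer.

5

Systematic enumeration (placing each ligand type in turn and discarding arrangements equivalent by rotation or reflection) gives 5 geometric isomers.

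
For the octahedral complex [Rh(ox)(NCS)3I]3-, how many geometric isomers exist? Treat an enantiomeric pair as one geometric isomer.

In an octahedral complex each vertex has one trans partner and four cis neighbours.
Each ox is bidentate and must span two cis positions.
There are 2 geometric isomers: NCS fac; NCS mer.

2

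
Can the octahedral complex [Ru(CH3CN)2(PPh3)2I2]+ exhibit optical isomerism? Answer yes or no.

An octahedron has six vertices in three trans pairs; every non-trans pair is cis.
Working through the distinct placements yields 5 geometric isomers: CH3CN trans, PPh3 trans, I trans; CH3CN trans, PPh3 cis, I cis; CH3CN cis, PPh3 trans, I cis; CH3CN cis, PPh3 cis, I cis (chiral); CH3CN cis, PPh3 cis, I trans.
One of these lacks any improper symmetry element and so occurs as an enantiomeric pair, giving 5 + 1 = 6 stereoisomers in total.

yes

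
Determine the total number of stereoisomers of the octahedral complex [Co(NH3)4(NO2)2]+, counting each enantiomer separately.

The six octahedral sites form three mutually perpendicular trans pairs.
The distinct arrangements are (2 in all): NO2 trans; NO2 cis.
Each arrangement has an internal mirror plane or centre of symmetry, so none is chiral.

2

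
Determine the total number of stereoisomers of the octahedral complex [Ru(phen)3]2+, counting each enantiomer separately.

Each phen is bidentate and must span two cis positions.
Only one geometric arrangement is possible; it has no improper symmetry element, so it exists as a pair of enantiomers (2 stereoisomers).

2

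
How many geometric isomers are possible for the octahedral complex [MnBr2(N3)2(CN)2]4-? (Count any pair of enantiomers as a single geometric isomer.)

The six octahedral sites form three mutually perpendicular trans pairs.
Working through the distinct placements yields 5 geometric isomers: Br trans, N3 trans, CN trans; Br trans, N3 cis, CN cis; Br cis, N3 trans, CN cis; Br cis, N3 cis, CN cis (chiral); Br cis, N3 cis, CN trans.

5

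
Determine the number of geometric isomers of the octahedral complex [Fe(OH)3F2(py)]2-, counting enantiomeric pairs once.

3

The six octahedral sites form three mutually perpendicular trans pairs.
The distinct arrangements are (3 in all): OH mer, F trans; OH fac, F cis; OH mer, F cis.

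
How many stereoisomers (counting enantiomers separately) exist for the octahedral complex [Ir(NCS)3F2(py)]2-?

3

An octahedron has six vertices in three trans pairs; every non-trans pair is cis.
Systematic placement gives 3 geometric isomers: NCS mer, F trans; NCS fac, F cis; NCS mer, F cis.
Each arrangement has an internal mirror plane or centre of symmetry, so none is chiral.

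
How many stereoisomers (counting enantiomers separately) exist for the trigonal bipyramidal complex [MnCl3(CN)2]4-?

3

A trigonal bipyramid has two axial and three equatorial sites, which are chemically inequivalent.
Working through the distinct placements yields 3 geometric isomers: CN both axial; CN one axial, one equatorial; CN both equatorial.
Each arrangement has an internal mirror plane or centre of symmetry, so none is chiral.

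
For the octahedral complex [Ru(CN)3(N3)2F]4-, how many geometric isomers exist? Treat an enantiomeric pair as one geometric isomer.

3

In an octahedral complex each vertex has one trans partner and four cis neighbours.
Systematic placement gives 3 geometric isomers: CN mer, N3 trans; CN mer, N3 cis; CN fac, N3 cis.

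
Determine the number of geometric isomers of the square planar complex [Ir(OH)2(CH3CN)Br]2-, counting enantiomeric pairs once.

In a square planar complex each vertex has one trans partner and two cis neighbours.
The distinct arrangements are (2 in all): OH cis; OH trans.

2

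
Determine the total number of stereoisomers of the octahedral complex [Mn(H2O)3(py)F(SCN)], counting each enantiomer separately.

The six octahedral sites form three mutually perpendicular trans pairs.
There are 4 geometric isomers: H2O mer (3 arrangements); H2O fac (chiral).
One of these lacks any improper symmetry element and so occurs as an enantiomeric pair, giving 4 + 1 = 5 stereoisomers in total.

5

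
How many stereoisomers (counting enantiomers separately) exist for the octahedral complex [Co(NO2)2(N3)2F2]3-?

Working through the distinct placements yields 5 geometric isomers: NO2 trans, N3 trans, F trans; NO2 cis, N3 cis, F trans; NO2 trans, N3 cis, F cis; NO2 cis, N3 cis, F cis (chiral); NO2 cis, N3 trans, F cis.
One of these lacks any improper symmetry element and so occurs as an enantiomeric pair, giving 5 + 1 = 6 stereoisomers in total.

6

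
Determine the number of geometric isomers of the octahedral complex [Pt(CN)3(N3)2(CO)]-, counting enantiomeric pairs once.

3

In an octahedral complex each vertex has one trans partner and four cis neighbours.
The distinct arrangements are (3 in all): CN mer, N3 trans; CN mer, N3 cis; CN fac, N3 cis.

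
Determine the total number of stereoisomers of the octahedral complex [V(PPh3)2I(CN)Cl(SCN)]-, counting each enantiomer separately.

15

An octahedron has six vertices in three trans pairs; every non-trans pair is cis.
Placing the ligands in turn and identifying arrangements related by rotation or reflection leaves 9 distinct geometric isomers.
Of these, 6 lack any improper symmetry element and so occur as enantiomeric pairs, giving 9 + 6 = 15 stereoisomers in total.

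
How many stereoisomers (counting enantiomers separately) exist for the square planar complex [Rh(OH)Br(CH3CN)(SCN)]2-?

3

A square has two trans pairs of vertices; adjacent vertices are cis.
The distinct arrangements are (3 in all): (Br/OH trans, CH3CN/SCN trans); (Br/SCN trans, CH3CN/OH trans); (Br/CH3CN trans, OH/SCN trans).
Each arrangement has an internal mirror plane or centre of symmetry, so none is chiral.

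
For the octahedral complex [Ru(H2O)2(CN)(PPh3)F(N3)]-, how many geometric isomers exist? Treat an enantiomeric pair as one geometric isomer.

9

The six octahedral sites form three mutually perpendicular trans pairs.
Systematic enumeration (placing each ligand type in turn and discarding arrangements equivalent by rotation or reflection) gives 9 geometric isomers.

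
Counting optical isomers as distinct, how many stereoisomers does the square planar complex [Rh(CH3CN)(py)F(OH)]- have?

3

In a square planar complex each vertex has one trans partner and two cis neighbours.
Systematic placement gives 3 geometric isomers: (CH3CN/OH trans, F/py trans); (CH3CN/py trans, F/OH trans); (CH3CN/F trans, OH/py trans).
Each arrangement has an internal mirror plane or centre of symmetry, so none is chiral.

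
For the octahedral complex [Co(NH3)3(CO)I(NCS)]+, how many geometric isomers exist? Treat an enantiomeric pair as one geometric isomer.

4

An octahedron has six vertices in three trans pairs; every non-trans pair is cis.
Systematic placement gives 4 geometric isomers: NH3 mer (3 arrangements); NH3 fac (chiral).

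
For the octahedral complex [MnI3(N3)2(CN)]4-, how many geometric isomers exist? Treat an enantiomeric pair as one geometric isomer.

An octahedron has six vertices in three trans pairs; every non-trans pair is cis.
Systematic placement gives 3 geometric isomers: I mer, N3 trans; I fac, N3 cis; I mer, N3 cis.

3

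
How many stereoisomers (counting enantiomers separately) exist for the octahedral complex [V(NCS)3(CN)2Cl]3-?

An octahedron has six vertices in three trans pairs; every non-trans pair is cis.
The distinct arrangements are (3 in all): NCS mer, CN trans; NCS mer, CN cis; NCS fac, CN cis.
Each arrangement has an internal mirror plane or centre of symmetry, so none is chiral.

3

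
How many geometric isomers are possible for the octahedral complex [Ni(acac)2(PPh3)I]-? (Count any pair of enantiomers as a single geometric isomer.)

An octahedron has six vertices in three trans pairs; every non-trans pair is cis.
Each acac is bidentate and must span two cis positions.
Working through the distinct placements yields 2 geometric isomers: PPh3 and I mutually trans; PPh3 and I mutually cis (chiral).

2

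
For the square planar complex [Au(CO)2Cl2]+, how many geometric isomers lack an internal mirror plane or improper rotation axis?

0

In a square planar complex each vertex has one trans partner and two cis neighbours.
Working through the distinct placements yields 2 geometric isomers: CO cis; CO trans.
Each arrangement has an internal mirror plane or centre of symmetry, so none is chiral.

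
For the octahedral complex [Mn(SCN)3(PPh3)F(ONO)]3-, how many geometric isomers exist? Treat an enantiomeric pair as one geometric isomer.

An octahedron has six vertices in three trans pairs; every non-trans pair is cis.
The distinct arrangements are (4 in all): SCN mer (3 arrangements); SCN fac (chiral).

4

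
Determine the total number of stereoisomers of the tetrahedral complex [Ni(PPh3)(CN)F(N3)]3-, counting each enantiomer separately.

2

Only one geometric arrangement is possible; it has no improper symmetry element, so it exists as a pair of enantiomers (2 stereoisomers).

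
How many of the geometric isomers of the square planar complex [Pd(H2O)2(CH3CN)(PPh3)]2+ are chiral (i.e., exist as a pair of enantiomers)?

0

In a square planar complex each vertex has one trans partner and two cis neighbours.
Systematic placement gives 2 geometric isomers: H2O cis; H2O trans.
Each arrangement has an internal mirror plane or centre of symmetry, so none is chiral.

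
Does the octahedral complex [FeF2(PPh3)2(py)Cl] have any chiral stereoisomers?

An octahedron has six vertices in three trans pairs; every non-trans pair is cis.
Working through the distinct placements yields 6 geometric isomers: F cis, PPh3 cis (3 arrangements, 2 chiral); F cis, PPh3 trans; F trans, PPh3 cis; F trans, PPh3 trans.
Of these, 2 lack any improper symmetry element and so occur as enantiomeric pairs, giving 6 + 2 = 8 stereoisomers in total.

yes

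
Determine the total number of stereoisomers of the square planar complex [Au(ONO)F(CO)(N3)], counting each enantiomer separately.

In a square planar complex each vertex has one trans partner and two cis neighbours.
The distinct arrangements are (3 in all): (CO/N3 trans, F/ONO trans); (CO/ONO trans, F/N3 trans); (CO/F trans, N3/ONO trans).
Each arrangement has an internal mirror plane or centre of symmetry, so none is chiral.

3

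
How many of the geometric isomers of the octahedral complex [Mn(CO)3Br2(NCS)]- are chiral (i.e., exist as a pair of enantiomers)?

In an octahedral complex each vertex has one trans partner and four cis neighbours.
Working through the distinct placements yields 3 geometric isomers: CO mer, Br trans; CO fac, Br cis; CO mer, Br cis.
Each arrangement has an internal mirror plane or centre of symmetry, so none is chiral.

0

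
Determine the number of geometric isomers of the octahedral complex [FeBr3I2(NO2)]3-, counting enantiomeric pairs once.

3

The distinct arrangements are (3 in all): Br mer, I cis; Br mer, I trans; Br fac, I cis.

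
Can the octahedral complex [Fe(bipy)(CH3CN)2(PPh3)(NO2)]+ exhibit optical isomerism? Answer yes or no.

An octahedron has six vertices in three trans pairs; every non-trans pair is cis.
Each bipy is bidentate and must span two cis positions.
Systematic placement gives 4 geometric isomers: CH3CN trans; CH3CN cis (3 arrangements, 2 chiral).
Of these, 2 lack any improper symmetry element and so occur as enantiomeric pairs, giving 4 + 2 = 6 stereoisomers in total.

yes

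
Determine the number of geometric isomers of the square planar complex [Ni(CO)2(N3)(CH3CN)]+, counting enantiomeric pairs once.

2

A square has two trans pairs of vertices; adjacent vertices are cis.
The distinct arrangements are (2 in all): CO cis; CO trans.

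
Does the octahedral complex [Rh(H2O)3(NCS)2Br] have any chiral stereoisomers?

no

The distinct arrangements are (3 in all): H2O mer, NCS trans; H2O fac, NCS cis; H2O mer, NCS cis.
Each arrangement has an internal mirror plane or centre of symmetry, so none is chiral.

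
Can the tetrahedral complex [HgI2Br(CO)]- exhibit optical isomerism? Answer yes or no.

In a tetrahedral complex all four positions are equivalent and every pair of ligands is adjacent — there is no cis/trans distinction.
Only one geometric arrangement is possible.

no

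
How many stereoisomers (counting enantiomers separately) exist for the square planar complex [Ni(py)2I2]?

2

The distinct arrangements are (2 in all): py cis; py trans.
Each arrangement has an internal mirror plane or centre of symmetry, so none is chiral.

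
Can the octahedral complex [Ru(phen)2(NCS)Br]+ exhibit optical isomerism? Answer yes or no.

yes

The six octahedral sites form three mutually perpendicular trans pairs.
Each phen is bidentate and must span two cis positions.
Working through the distinct placements yields 2 geometric isomers: NCS and Br mutually trans; NCS and Br mutually cis (chiral).
One of these lacks any improper symmetry element and so occurs as an enantiomeric pair, giving 2 + 1 = 3 stereoisomers in total.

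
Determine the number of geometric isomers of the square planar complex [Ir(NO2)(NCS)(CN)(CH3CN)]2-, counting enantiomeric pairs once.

3

A square has two trans pairs of vertices; adjacent vertices are cis.
There are 3 geometric isomers: (CH3CN/NCS trans, CN/NO2 trans); (CH3CN/NO2 trans, CN/NCS trans); (CH3CN/CN trans, NCS/NO2 trans).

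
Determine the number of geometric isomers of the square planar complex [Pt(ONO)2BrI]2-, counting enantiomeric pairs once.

There are 2 geometric isomers: ONO cis; ONO trans.

2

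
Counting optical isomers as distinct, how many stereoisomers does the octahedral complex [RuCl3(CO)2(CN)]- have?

3

An octahedron has six vertices in three trans pairs; every non-trans pair is cis.
Working through the distinct placements yields 3 geometric isomers: Cl mer, CO cis; Cl mer, CO trans; Cl fac, CO cis.
Each arrangement has an internal mirror plane or centre of symmetry, so none is chiral.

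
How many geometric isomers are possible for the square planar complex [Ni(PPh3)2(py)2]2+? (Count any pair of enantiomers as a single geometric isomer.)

In a square planar complex each vertex has one trans partner and two cis neighbours.
The distinct arrangements are (2 in all): PPh3 cis; PPh3 trans.

2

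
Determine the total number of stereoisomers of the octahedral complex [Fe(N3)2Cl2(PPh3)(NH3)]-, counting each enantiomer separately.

In an octahedral complex each vertex has one trans partner and four cis neighbours.
Systematic placement gives 6 geometric isomers: N3 trans, Cl trans; N3 cis, Cl trans; N3 cis, Cl cis (3 arrangements, 2 chiral); N3 trans, Cl cis.
Of these, 2 lack any improper symmetry element and so occur as enantiomeric pairs, giving 6 + 2 = 8 stereoisomers in total.

8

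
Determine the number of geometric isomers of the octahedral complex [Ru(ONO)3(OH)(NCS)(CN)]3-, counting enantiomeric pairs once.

The distinct arrangements are (4 in all): ONO mer (3 arrangements); ONO fac (chiral).

4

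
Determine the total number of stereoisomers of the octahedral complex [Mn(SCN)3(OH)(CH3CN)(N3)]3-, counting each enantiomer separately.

The six octahedral sites form three mutually perpendicular trans pairs.
Working through the distinct placements yields 4 geometric isomers: SCN mer (3 arrangements); SCN fac (chiral).
One of these lacks any improper symmetry element and so occurs as an enantiomeric pair, giving 4 + 1 = 5 stereoisomers in total.

5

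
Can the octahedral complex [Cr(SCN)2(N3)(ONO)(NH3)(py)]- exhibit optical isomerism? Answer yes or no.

yes

In an octahedral complex each vertex has one trans partner and four cis neighbours.
Systematic enumeration (placing each ligand type in turn and discarding arrangements equivalent by rotation or reflection) gives 9 geometric isomers.
Of these, 6 lack any improper symmetry element and so occur as enantiomeric pairs, giving 9 + 6 = 15 stereoisomers in total.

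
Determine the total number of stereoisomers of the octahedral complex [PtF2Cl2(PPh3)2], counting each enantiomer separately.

Systematic placement gives 5 geometric isomers: F trans, Cl trans, PPh3 trans; F cis, Cl trans, PPh3 cis; F cis, Cl cis, PPh3 trans; F cis, Cl cis, PPh3 cis (chiral); F trans, Cl cis, PPh3 cis.
One of these lacks any improper symmetry element and so occurs as an enantiomeric pair, giving 5 + 1 = 6 stereoisomers in total.

6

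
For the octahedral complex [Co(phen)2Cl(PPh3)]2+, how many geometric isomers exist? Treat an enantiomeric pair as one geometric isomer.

Each phen is bidentate and must span two cis positions.
Working through the distinct placements yields 2 geometric isomers: Cl and PPh3 mutually trans; Cl and PPh3 mutually cis (chiral).

2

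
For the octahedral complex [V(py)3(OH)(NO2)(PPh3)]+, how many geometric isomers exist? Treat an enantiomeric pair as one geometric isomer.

4

In an octahedral complex each vertex has one trans partner and four cis neighbours.
There are 4 geometric isomers: py mer (3 arrangements); py fac (chiral).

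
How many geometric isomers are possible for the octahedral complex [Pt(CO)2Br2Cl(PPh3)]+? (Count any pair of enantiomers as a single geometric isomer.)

There are 6 geometric isomers: CO trans, Br trans; CO cis, Br trans; CO cis, Br cis (3 arrangements, 2 chiral); CO trans, Br cis.

6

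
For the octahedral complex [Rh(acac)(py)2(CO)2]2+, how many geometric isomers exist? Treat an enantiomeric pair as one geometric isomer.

3

The six octahedral sites form three mutually perpendicular trans pairs.
Each acac is bidentate and must span two cis positions.
There are 3 geometric isomers: py cis, CO trans; py trans, CO cis; py cis, CO cis (chiral).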